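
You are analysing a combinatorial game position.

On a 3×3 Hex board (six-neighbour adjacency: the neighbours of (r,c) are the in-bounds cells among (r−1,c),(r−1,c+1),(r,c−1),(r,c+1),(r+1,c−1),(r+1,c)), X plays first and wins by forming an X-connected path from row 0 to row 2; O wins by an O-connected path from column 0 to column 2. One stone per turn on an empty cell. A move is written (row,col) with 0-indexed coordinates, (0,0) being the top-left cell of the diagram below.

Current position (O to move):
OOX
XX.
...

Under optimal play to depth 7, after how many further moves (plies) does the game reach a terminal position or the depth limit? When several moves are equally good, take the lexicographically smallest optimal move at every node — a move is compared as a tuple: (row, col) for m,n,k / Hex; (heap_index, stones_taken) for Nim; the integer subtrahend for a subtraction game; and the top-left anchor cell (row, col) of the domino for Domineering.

PV length from [OOX/XX./...]: 2 plies

ply 1, O at OOX/XX./... | (1,2)=-1→OOX/XXO/...*; (2,0)=-1→OOX/XX./O..; (2,1)=-1→OOX/XX./.O.; (2,2)=-1→OOX/XX./..O
ply 2, X at OOX/XXO/... | (2,0)=+1→OOX/XXO/X..*; (2,1)=+1→OOX/XXO/.X.; (2,2)=+1→OOX/XXO/..X
ply 3: OOX/XXO/X.. is terminal -1 (O); from OOX/XX./... depth 7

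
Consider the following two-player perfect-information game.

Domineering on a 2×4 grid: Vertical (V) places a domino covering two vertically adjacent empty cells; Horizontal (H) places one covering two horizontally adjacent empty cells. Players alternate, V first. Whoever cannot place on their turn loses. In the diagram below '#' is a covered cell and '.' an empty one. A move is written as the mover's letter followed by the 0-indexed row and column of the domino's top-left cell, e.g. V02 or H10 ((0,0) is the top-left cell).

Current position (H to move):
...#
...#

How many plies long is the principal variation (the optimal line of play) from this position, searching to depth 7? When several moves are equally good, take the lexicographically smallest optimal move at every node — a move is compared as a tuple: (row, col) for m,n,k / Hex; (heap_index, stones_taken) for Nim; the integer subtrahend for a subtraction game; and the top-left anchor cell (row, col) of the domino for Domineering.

p1 H@[...#/...#]: H00[##.#/...#]+1* H01[.###/...#]+1 H10[...#/##.#]+1 H11[...#/.###]+1
p2 V@[##.#/...#]: V02[####/..##]-1*
p3 H@[####/..##]: H10[####/####]+1*
p4 V@[####/####] terminal -1; root [...#/...#] d7

PV length from [...#/...#]: 3 plies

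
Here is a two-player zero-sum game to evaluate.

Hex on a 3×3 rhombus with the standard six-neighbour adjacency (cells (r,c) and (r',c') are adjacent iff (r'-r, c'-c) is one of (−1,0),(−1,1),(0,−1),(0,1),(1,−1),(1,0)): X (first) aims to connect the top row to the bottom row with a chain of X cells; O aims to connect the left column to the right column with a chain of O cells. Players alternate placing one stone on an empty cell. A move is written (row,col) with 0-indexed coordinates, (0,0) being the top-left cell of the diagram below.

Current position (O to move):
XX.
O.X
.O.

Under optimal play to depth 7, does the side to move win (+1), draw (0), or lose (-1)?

value(XX./O.X/.O., O) = +1

ply 1, O at XX./O.X/.O. | (0,2)=-1→XXO/O.X/.O.; (1,1)=+1→XX./OOX/.O.*; (2,0)=-1→XX./O.X/OO.; (2,2)=+1→XX./O.X/.OO
ply 2, X at XX./OOX/.O. | (0,2)=-1→XXX/OOX/.O.*; (2,0)=-1→XX./OOX/XO.; (2,2)=-1→XX./OOX/.OX
ply 3, O at XXX/OOX/.O. | (2,0)=-1→XXX/OOX/OO.; (2,2)=+1→XXX/OOX/.OO*
ply 4: XXX/OOX/.OO is terminal -1 (X); from XX./O.X/.O. depth 7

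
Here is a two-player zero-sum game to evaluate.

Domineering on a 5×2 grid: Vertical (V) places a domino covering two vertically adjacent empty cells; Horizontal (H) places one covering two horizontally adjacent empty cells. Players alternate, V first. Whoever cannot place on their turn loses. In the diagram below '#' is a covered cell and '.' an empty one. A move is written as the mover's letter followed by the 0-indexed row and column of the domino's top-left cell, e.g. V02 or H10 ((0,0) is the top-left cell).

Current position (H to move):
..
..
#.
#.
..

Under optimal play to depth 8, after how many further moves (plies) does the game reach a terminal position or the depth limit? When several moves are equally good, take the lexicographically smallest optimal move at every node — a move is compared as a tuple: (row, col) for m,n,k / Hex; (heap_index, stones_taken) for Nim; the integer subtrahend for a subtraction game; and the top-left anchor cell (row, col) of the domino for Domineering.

p1 H@[../../#./#./..]: H00[##/../#./#./..]+1* H10[../##/#./#./..]+1 H40[../../#./#./##]-1
p2 V@[##/../#./#./..]: V11[##/.#/##/#./..]-1* V21[##/../##/##/..]-1 V31[##/../#./##/.#]-1
p3 H@[##/.#/##/#./..]: H40[##/.#/##/#./##]+1*
p4 V@[##/.#/##/#./##] terminal -1; root [../../#./#./..] d8

PV length from [../../#./#./..]: 3 plies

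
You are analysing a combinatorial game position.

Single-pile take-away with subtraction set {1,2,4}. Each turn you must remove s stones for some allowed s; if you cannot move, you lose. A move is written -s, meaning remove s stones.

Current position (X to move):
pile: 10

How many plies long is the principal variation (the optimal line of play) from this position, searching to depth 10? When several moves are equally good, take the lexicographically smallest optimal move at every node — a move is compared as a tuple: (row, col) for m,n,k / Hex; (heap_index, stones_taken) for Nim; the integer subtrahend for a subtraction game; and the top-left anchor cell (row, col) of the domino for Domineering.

ply 1, X at 10 | -1=+1→9*; -2=-1→8; -4=+1→6
ply 2, O at 9 | -1=-1→8*; -2=-1→7; -4=-1→5
ply 3, X at 8 | -1=-1→7; -2=+1→6*; -4=-1→4
ply 4, O at 6 | -1=-1→5*; -2=-1→4; -4=-1→2
ply 5, X at 5 | -1=-1→4; -2=+1→3*; -4=-1→1
ply 6, O at 3 | -1=-1→2*; -2=-1→1
ply 7, X at 2 | -1=-1→1; -2=+1→0*
ply 8: 0 is terminal -1 (O); from 10 depth 10

PV length from [10]: 7 plies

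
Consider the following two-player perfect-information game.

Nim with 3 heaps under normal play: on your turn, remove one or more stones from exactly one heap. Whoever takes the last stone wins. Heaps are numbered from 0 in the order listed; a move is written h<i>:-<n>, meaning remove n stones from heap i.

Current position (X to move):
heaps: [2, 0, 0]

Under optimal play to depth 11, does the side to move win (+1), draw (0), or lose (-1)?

value((2,0,0), X) = +1

p1 X@[(2,0,0)]: h0:-1[(1,0,0)]-1 h0:-2[(0,0,0)]+1*
p2 O@[(0,0,0)] terminal -1; root [(2,0,0)] d11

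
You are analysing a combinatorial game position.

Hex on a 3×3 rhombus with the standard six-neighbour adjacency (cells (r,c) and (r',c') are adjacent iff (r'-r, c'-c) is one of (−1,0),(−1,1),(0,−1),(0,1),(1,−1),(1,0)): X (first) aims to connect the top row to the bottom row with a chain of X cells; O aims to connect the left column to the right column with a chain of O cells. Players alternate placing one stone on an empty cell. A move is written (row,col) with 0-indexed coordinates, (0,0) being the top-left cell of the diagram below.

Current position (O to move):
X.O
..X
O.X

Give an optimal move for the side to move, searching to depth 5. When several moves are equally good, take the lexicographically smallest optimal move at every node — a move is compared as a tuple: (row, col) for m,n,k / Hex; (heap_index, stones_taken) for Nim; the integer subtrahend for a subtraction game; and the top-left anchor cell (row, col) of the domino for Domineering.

O's best at [X.O/..X/O.X]: (0,1)

p1 O@[X.O/..X/O.X]: (0,1)[XOO/..X/O.X]+1* (1,0)[X.O/O.X/O.X]+1 (1,1)[X.O/.OX/O.X]+1 (2,1)[X.O/..X/OOX]-1
p2 X@[XOO/..X/O.X]: (1,0)[XOO/X.X/O.X]-1* (1,1)[XOO/.XX/O.X]-1 (2,1)[XOO/..X/OXX]-1
p3 O@[XOO/X.X/O.X]: (1,1)[XOO/XOX/O.X]+1* (2,1)[XOO/X.X/OOX]-1
p4 X@[XOO/XOX/O.X] terminal -1; root [X.O/..X/O.X] d5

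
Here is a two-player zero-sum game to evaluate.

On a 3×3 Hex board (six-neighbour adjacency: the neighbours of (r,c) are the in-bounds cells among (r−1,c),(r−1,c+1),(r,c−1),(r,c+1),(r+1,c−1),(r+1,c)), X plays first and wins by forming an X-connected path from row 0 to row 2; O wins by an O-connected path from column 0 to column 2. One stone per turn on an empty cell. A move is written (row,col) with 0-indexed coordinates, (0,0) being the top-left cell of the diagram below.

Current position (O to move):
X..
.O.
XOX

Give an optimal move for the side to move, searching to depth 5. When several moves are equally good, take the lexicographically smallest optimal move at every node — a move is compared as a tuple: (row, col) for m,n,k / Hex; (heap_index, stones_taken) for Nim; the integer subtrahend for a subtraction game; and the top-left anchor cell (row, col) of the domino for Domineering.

O's best at [X../.O./XOX]: (1,0)

ply 1, O at X../.O./XOX | (0,1)=-1→XO./.O./XOX; (0,2)=-1→X.O/.O./XOX; (1,0)=+1→X../OO./XOX*; (1,2)=-1→X../.OO/XOX
ply 2, X at X../OO./XOX | (0,1)=-1→XX./OO./XOX*; (0,2)=-1→X.X/OO./XOX; (1,2)=-1→X../OOX/XOX
ply 3, O at XX./OO./XOX | (0,2)=+1→XXO/OO./XOX*; (1,2)=+1→XX./OOO/XOX
ply 4: XXO/OO./XOX is terminal -1 (X); from X../.O./XOX depth 5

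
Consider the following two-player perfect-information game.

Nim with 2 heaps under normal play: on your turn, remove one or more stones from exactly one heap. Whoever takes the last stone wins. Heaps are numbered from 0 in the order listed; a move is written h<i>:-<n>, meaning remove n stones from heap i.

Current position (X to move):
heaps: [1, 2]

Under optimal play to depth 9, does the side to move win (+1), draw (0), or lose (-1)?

value((1,2), X) = +1

ply 1, X at (1,2) | h0:-1=-1→(0,2); h1:-1=+1→(1,1)*; h1:-2=-1→(1,0)
ply 2, O at (1,1) | h0:-1=-1→(0,1)*; h1:-1=-1→(1,0)
ply 3, X at (0,1) | h1:-1=+1→(0,0)*
ply 4: (0,0) is terminal -1 (O); from (1,2) depth 9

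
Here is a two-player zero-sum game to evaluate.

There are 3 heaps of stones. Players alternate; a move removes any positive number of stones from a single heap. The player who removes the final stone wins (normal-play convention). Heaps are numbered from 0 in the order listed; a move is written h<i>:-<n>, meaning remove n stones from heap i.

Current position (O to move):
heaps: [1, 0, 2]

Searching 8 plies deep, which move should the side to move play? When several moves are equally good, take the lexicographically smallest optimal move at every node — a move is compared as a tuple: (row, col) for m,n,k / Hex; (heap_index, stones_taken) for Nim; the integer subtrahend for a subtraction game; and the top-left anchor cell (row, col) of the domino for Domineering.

p1 O@[(1,0,2)]: h0:-1[(0,0,2)]-1 h2:-1[(1,0,1)]+1* h2:-2[(1,0,0)]-1
p2 X@[(1,0,1)]: h0:-1[(0,0,1)]-1* h2:-1[(1,0,0)]-1
p3 O@[(0,0,1)]: h2:-1[(0,0,0)]+1*
p4 X@[(0,0,0)] terminal -1; root [(1,0,2)] d8

O's best at [(1,0,2)]: h2:-1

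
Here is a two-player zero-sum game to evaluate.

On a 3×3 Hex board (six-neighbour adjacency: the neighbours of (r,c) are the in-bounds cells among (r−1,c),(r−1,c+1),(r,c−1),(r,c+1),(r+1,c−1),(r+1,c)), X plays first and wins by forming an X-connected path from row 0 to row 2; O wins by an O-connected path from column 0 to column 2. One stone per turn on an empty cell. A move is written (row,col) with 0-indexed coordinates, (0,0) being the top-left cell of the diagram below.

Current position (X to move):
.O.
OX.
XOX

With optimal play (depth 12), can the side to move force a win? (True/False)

p1 X@[.O./OX./XOX]: (0,0)[XO./OX./XOX]-1 (0,2)[.OX/OX./XOX]+1* (1,2)[.O./OXX/XOX]-1
p2 O@[.OX/OX./XOX] terminal -1; root [.O./OX./XOX] d12

X winning at [.O./OX./XOX]: True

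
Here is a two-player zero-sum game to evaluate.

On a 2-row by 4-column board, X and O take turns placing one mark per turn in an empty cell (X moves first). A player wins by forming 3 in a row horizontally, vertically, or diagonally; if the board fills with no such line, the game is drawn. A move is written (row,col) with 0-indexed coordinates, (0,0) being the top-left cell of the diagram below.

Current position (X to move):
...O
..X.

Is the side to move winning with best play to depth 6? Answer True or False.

X winning at [...O/..X.]: True

p1 X@[...O/..X.]: (0,0)[X..O/..X.]+0 (0,1)[.X.O/..X.]+0 (0,2)[..XO/..X.]+0 (1,0)[...O/X.X.]+0 (1,1)[...O/.XX.]+1* (1,3)[...O/..XX]+0
p2 O@[...O/.XX.]: (0,0)[O..O/.XX.]-1* (0,1)[.O.O/.XX.]-1 (0,2)[..OO/.XX.]-1 (1,0)[...O/OXX.]-1 (1,3)[...O/.XXO]-1
p3 X@[O..O/.XX.]: (0,1)[OX.O/.XX.]+1* (0,2)[O.XO/.XX.]+1 (1,0)[O..O/XXX.]+1 (1,3)[O..O/.XXX]+1
p4 O@[OX.O/.XX.]: (0,2)[OXOO/.XX.]-1* (1,0)[OX.O/OXX.]-1 (1,3)[OX.O/.XXO]-1
p5 X@[OXOO/.XX.]: (1,0)[OXOO/XXX.]+1* (1,3)[OXOO/.XXX]+1
p6 O@[OXOO/XXX.] terminal -1; root [...O/..X.] d6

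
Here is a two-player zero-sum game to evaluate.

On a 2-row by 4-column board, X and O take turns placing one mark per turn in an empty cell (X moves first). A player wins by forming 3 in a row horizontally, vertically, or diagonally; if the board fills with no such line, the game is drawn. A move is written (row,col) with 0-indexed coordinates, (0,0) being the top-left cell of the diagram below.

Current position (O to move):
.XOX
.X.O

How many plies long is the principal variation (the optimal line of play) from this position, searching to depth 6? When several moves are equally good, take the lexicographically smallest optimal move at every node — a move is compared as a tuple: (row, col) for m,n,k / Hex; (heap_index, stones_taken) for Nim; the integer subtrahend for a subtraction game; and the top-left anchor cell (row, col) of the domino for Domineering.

PV length from [.XOX/.X.O]: 3 plies

p1 O@[.XOX/.X.O]: (0,0)[OXOX/.X.O]+0* (1,0)[.XOX/OX.O]+0 (1,2)[.XOX/.XOO]+0
p2 X@[OXOX/.X.O]: (1,0)[OXOX/XX.O]+0* (1,2)[OXOX/.XXO]+0
p3 O@[OXOX/XX.O]: (1,2)[OXOX/XXOO]+0*
p4 X@[OXOX/XXOO] terminal +0; root [.XOX/.X.O] d6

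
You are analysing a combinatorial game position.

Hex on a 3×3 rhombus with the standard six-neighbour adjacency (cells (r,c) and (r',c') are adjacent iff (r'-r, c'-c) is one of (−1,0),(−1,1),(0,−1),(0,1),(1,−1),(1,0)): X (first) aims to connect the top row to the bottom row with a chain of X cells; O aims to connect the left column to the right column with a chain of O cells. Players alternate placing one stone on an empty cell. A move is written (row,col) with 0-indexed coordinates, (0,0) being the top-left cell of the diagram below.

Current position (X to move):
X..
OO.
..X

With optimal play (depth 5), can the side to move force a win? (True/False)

p1 X@[X../OO./..X]: (0,1)[XX./OO./..X]-1* (0,2)[X.X/OO./..X]-1 (1,2)[X../OOX/..X]-1 (2,0)[X../OO./X.X]-1 (2,1)[X../OO./.XX]-1
p2 O@[XX./OO./..X]: (0,2)[XXO/OO./..X]+1* (1,2)[XX./OOO/..X]+1 (2,0)[XX./OO./O.X]+1 (2,1)[XX./OO./.OX]+1
p3 X@[XXO/OO./..X] terminal -1; root [X../OO./..X] d5

X winning at [X../OO./..X]: False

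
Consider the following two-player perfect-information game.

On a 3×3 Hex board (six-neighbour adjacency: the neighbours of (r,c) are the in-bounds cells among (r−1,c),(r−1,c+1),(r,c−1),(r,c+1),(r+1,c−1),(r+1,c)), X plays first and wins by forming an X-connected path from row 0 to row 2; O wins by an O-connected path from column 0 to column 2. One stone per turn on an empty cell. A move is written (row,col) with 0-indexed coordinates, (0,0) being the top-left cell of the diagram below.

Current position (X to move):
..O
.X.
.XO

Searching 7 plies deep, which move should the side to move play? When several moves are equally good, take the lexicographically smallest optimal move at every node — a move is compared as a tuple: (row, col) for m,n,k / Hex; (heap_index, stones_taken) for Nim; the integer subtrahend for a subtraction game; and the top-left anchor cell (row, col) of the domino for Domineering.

ply 1, X at ..O/.X./.XO | (0,0)=+1→X.O/.X./.XO*; (0,1)=+1→.XO/.X./.XO; (1,0)=+1→..O/XX./.XO; (1,2)=-1→..O/.XX/.XO; (2,0)=-1→..O/.X./XXO
ply 2, O at X.O/.X./.XO | (0,1)=-1→XOO/.X./.XO*; (1,0)=-1→X.O/OX./.XO; (1,2)=-1→X.O/.XO/.XO; (2,0)=-1→X.O/.X./OXO
ply 3, X at XOO/.X./.XO | (1,0)=+1→XOO/XX./.XO*; (1,2)=-1→XOO/.XX/.XO; (2,0)=-1→XOO/.X./XXO
ply 4: XOO/XX./.XO is terminal -1 (O); from ..O/.X./.XO depth 7

X's best at [..O/.X./.XO]: (0,0)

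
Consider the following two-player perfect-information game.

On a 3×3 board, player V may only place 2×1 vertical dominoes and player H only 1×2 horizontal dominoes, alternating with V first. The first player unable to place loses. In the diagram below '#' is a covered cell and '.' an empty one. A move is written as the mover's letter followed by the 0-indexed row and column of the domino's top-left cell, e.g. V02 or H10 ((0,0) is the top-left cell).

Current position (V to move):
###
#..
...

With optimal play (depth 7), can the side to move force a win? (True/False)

V winning at [###/#../...]: True

ply 1, V at ###/#../... | V11=+1→###/##./.#.*; V12=-1→###/#.#/..#
ply 2: ###/##./.#. is terminal -1 (H); from ###/#../... depth 7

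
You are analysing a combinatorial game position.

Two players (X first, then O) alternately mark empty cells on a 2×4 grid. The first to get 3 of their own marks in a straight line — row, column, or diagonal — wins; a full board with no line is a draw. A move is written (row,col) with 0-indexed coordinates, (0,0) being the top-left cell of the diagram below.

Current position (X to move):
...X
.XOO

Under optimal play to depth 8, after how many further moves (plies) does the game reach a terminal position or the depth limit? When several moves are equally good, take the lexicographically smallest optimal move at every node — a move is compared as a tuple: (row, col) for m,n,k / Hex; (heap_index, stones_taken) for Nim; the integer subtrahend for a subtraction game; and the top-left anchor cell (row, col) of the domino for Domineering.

PV length from [...X/.XOO]: 4 plies

p1 X@[...X/.XOO]: (0,0)[X..X/.XOO]+0* (0,1)[.X.X/.XOO]+0 (0,2)[..XX/.XOO]+0 (1,0)[...X/XXOO]+0
p2 O@[X..X/.XOO]: (0,1)[XO.X/.XOO]+0* (0,2)[X.OX/.XOO]+0 (1,0)[X..X/OXOO]+0
p3 X@[XO.X/.XOO]: (0,2)[XOXX/.XOO]+0* (1,0)[XO.X/XXOO]+0
p4 O@[XOXX/.XOO]: (1,0)[XOXX/OXOO]+0*
p5 X@[XOXX/OXOO] terminal +0; root [...X/.XOO] d8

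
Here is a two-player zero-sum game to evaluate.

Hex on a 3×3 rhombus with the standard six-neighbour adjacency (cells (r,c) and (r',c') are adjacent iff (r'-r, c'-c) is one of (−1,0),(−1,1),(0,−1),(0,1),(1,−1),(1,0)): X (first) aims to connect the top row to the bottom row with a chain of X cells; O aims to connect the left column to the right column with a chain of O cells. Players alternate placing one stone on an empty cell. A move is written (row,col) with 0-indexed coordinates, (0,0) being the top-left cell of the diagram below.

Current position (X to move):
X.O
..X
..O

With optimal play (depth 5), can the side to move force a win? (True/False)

p1 X@[X.O/..X/..O]: (0,1)[XXO/..X/..O]-1 (1,0)[X.O/X.X/..O]-1 (1,1)[X.O/.XX/..O]+1* (2,0)[X.O/..X/X.O]-1 (2,1)[X.O/..X/.XO]-1
p2 O@[X.O/.XX/..O]: (0,1)[XOO/.XX/..O]-1* (1,0)[X.O/OXX/..O]-1 (2,0)[X.O/.XX/O.O]-1 (2,1)[X.O/.XX/.OO]-1
p3 X@[XOO/.XX/..O]: (1,0)[XOO/XXX/..O]+1* (2,0)[XOO/.XX/X.O]-1 (2,1)[XOO/.XX/.XO]-1
p4 O@[XOO/XXX/..O]: (2,0)[XOO/XXX/O.O]-1* (2,1)[XOO/XXX/.OO]-1
p5 X@[XOO/XXX/O.O]: (2,1)[XOO/XXX/OXO]+1*
p6 O@[XOO/XXX/OXO] terminal -1; root [X.O/..X/..O] d5

X winning at [X.O/..X/..O]: True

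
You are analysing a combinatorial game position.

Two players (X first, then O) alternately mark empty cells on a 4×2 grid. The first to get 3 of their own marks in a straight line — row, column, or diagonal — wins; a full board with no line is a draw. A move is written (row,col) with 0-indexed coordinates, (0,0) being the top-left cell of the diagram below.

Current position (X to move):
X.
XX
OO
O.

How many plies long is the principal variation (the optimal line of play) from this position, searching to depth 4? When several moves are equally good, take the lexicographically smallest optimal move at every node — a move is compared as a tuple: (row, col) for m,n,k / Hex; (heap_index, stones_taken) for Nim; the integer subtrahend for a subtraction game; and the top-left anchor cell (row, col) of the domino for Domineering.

PV length from [X./XX/OO/O.]: 2 plies

[X./XX/OO/O.] X move#1: (0,1):+0/XX/XX/OO/O.*, (3,1):+0/X./XX/OO/OX
[XX/XX/OO/O.] O move#2: (3,1):+0/XX/XX/OO/OO*
[XX/XX/OO/OO] end (terminal +0, X#3); searched X./XX/OO/O. to 4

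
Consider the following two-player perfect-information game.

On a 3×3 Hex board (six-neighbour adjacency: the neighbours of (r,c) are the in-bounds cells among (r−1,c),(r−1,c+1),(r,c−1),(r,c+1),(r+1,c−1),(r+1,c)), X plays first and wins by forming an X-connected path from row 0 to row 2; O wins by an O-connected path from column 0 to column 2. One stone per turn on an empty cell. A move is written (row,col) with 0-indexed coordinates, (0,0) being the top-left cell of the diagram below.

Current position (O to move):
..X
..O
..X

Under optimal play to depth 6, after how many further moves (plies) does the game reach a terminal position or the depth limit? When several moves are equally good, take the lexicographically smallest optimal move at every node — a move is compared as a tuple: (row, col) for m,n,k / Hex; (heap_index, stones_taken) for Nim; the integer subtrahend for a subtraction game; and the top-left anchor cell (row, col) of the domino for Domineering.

ply 1, O at ..X/..O/..X | (0,0)=-1→O.X/..O/..X; (0,1)=-1→.OX/..O/..X; (1,0)=-1→..X/O.O/..X; (1,1)=+1→..X/.OO/..X*; (2,0)=+1→..X/..O/O.X; (2,1)=-1→..X/..O/.OX
ply 2, X at ..X/.OO/..X | (0,0)=-1→X.X/.OO/..X*; (0,1)=-1→.XX/.OO/..X; (1,0)=-1→..X/XOO/..X; (2,0)=-1→..X/.OO/X.X; (2,1)=-1→..X/.OO/.XX
ply 3, O at X.X/.OO/..X | (0,1)=+1→XOX/.OO/..X*; (1,0)=+1→X.X/OOO/..X; (2,0)=+1→X.X/.OO/O.X; (2,1)=+1→X.X/.OO/.OX
ply 4, X at XOX/.OO/..X | (1,0)=-1→XOX/XOO/..X*; (2,0)=-1→XOX/.OO/X.X; (2,1)=-1→XOX/.OO/.XX
ply 5, O at XOX/XOO/..X | (2,0)=+1→XOX/XOO/O.X*; (2,1)=-1→XOX/XOO/.OX
ply 6: XOX/XOO/O.X is terminal -1 (X); from ..X/..O/..X depth 6

PV length from [..X/..O/..X]: 5 plies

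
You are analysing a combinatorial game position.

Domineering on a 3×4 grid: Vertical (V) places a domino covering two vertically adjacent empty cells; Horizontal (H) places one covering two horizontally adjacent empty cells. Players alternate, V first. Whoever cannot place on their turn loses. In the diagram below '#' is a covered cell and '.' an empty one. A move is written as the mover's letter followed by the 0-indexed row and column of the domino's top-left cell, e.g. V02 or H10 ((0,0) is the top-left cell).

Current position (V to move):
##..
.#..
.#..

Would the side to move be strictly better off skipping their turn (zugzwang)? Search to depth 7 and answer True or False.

ply 1, V at ##../.#../.#.. | V02=+1→###./.##./.#..*; V03=+1→##.#/.#.#/.#..; V10=-1→##../##../##..; V12=+1→##../.##./.##.; V13=+1→##../.#.#/.#.#
ply 2, H at ###./.##./.#.. | H22=-1→###./.##./.###*
ply 3, V at ###./.##./.### | V03=+1→####/.###/.###*; V10=+1→###./###./####
ply 4: ####/.###/.### is terminal -1 (H); from ##../.#../.#.. depth 7
if V skipped the turn, H would face:
~ ply 1, H at ##../.#../.#.. | H02=-1→####/.#../.#..; H12=+1→##../.###/.#..*; H22=-1→##../.#../.###
~ ply 2, V at ##../.###/.#.. | V10=-1→##../####/##..*
~ ply 3, H at ##../####/##.. | H02=+1→####/####/##..*; H22=+1→##../####/####
~ ply 4: ####/####/##.. is terminal -1 (V); from ##../.#../.#.. depth 7
compare (V): move=+1 vs pass=-1

zugzwang(##../.#../.#.., V) = False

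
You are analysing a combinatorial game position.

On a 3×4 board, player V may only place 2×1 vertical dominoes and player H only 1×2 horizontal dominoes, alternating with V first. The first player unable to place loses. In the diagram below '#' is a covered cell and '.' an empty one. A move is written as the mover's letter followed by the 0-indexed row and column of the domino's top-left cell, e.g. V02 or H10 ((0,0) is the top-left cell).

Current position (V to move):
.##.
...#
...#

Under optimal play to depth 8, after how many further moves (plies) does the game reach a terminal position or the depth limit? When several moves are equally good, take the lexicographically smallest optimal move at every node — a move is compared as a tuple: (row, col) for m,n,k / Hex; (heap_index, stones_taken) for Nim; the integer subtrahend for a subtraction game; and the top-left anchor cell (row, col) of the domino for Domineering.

PV length from [.##./...#/...#]: 1 ply

p1 V@[.##./...#/...#]: V00[###./#..#/...#]-1 V10[.##./#..#/#..#]-1 V11[.##./.#.#/.#.#]+1* V12[.##./..##/..##]-1
p2 H@[.##./.#.#/.#.#] terminal -1; root [.##./...#/...#] d8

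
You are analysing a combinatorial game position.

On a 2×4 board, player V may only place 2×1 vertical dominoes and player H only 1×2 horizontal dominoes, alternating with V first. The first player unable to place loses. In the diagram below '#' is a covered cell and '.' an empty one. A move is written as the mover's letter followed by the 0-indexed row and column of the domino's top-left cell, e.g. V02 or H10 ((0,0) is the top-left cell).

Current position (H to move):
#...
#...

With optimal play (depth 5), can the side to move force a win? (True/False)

H winning at [#.../#...]: True

p1 H@[#.../#...]: H01[###./#...]+1* H02[#.##/#...]+1 H11[#.../###.]+1 H12[#.../#.##]+1
p2 V@[###./#...]: V03[####/#..#]-1*
p3 H@[####/#..#]: H11[####/####]+1*
p4 V@[####/####] terminal -1; root [#.../#...] d5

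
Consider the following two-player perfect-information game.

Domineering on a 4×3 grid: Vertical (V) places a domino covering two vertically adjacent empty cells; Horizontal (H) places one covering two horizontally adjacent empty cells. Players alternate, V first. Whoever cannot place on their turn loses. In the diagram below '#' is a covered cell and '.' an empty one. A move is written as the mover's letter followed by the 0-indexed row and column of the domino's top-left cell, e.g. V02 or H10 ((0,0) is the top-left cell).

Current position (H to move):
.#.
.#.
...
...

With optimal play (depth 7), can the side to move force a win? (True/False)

p1 H@[.#./.#./.../...]: H20[.#./.#./##./...]-1* H21[.#./.#./.##/...]-1 H30[.#./.#./.../##.]-1 H31[.#./.#./.../.##]-1
p2 V@[.#./.#./##./...]: V00[##./##./##./...]+1* V02[.##/.##/##./...]+1 V12[.#./.##/###/...]+1 V22[.#./.#./###/..#]+1
p3 H@[##./##./##./...]: H30[##./##./##./##.]-1* H31[##./##./##./.##]-1
p4 V@[##./##./##./##.]: V02[###/###/##./##.]+1* V12[##./###/###/##.]+1 V22[##./##./###/###]+1
p5 H@[###/###/##./##.] terminal -1; root [.#./.#./.../...] d7

H winning at [.#./.#./.../...]: False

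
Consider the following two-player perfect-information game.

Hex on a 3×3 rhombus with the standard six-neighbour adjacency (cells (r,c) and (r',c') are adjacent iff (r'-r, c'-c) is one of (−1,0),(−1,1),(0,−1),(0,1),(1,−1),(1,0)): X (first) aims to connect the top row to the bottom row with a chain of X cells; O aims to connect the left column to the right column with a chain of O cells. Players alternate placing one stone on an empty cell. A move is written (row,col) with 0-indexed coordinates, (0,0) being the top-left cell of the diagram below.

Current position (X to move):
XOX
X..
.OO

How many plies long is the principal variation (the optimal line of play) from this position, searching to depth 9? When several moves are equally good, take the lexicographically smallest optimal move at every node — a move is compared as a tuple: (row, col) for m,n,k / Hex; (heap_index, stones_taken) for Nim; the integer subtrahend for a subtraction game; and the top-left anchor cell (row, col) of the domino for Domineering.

ply 1, X at XOX/X../.OO | (1,1)=-1→XOX/XX./.OO; (1,2)=-1→XOX/X.X/.OO; (2,0)=+1→XOX/X../XOO*
ply 2: XOX/X../XOO is terminal -1 (O); from XOX/X../.OO depth 9

PV length from [XOX/X../.OO]: 1 ply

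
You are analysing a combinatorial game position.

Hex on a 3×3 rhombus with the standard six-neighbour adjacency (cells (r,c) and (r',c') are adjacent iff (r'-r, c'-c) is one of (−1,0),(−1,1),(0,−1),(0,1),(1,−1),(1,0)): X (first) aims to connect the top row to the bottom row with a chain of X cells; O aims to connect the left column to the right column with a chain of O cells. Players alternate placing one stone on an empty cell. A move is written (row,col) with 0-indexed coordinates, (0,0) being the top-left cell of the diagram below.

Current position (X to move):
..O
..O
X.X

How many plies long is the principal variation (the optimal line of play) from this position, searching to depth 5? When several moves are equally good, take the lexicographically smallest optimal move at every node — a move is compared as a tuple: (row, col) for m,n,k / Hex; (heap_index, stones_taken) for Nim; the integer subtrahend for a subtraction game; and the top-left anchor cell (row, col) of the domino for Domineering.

PV length from [..O/..O/X.X]: 3 plies

p1 X@[..O/..O/X.X]: (0,0)[X.O/..O/X.X]-1 (0,1)[.XO/..O/X.X]+1* (1,0)[..O/X.O/X.X]+1 (1,1)[..O/.XO/X.X]-1 (2,1)[..O/..O/XXX]-1
p2 O@[.XO/..O/X.X]: (0,0)[OXO/..O/X.X]-1* (1,0)[.XO/O.O/X.X]-1 (1,1)[.XO/.OO/X.X]-1 (2,1)[.XO/..O/XOX]-1
p3 X@[OXO/..O/X.X]: (1,0)[OXO/X.O/X.X]+1* (1,1)[OXO/.XO/X.X]+1 (2,1)[OXO/..O/XXX]+1
p4 O@[OXO/X.O/X.X] terminal -1; root [..O/..O/X.X] d5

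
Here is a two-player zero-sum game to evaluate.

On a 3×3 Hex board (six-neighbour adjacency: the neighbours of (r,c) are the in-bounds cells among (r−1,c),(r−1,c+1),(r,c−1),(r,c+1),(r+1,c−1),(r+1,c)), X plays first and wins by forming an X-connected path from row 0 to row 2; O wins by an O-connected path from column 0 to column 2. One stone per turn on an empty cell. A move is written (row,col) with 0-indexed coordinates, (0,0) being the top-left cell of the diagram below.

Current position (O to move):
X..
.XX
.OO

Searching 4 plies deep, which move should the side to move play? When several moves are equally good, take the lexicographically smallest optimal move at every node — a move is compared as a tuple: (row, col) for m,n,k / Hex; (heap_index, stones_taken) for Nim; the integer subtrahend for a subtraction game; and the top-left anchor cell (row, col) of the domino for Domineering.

O's best at [X../.XX/.OO]: (2,0)

p1 O@[X../.XX/.OO]: (0,1)[XO./.XX/.OO]-1 (0,2)[X.O/.XX/.OO]-1 (1,0)[X../OXX/.OO]-1 (2,0)[X../.XX/OOO]+1*
p2 X@[X../.XX/OOO] terminal -1; root [X../.XX/.OO] d4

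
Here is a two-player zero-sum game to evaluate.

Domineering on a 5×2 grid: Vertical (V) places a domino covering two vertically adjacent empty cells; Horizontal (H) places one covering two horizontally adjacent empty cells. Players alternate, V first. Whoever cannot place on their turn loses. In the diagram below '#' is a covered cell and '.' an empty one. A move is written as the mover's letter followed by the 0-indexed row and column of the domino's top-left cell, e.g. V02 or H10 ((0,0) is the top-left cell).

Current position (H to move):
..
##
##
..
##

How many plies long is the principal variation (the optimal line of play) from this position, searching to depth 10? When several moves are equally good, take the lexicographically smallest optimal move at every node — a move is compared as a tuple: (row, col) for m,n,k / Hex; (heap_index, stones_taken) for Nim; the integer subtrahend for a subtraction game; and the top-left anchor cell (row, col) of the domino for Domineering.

PV length from [../##/##/../##]: 1 ply

ply 1, H at ../##/##/../## | H00=+1→##/##/##/../##*; H30=+1→../##/##/##/##
ply 2: ##/##/##/../## is terminal -1 (V); from ../##/##/../## depth 10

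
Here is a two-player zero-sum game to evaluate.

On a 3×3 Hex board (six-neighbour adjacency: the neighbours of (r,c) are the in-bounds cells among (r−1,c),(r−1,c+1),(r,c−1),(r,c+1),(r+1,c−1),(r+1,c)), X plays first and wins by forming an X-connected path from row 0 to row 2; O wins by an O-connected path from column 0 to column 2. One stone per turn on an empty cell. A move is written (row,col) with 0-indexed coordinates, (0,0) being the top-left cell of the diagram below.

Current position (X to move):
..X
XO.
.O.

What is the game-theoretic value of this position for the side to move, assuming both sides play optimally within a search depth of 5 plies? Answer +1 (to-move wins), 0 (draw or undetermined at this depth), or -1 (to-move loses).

[..X/XO./.O.] X move#1: (0,0):-1/X.X/XO./.O., (0,1):-1/.XX/XO./.O., (1,2):+1/..X/XOX/.O.*, (2,0):+1/..X/XO./XO., (2,2):+1/..X/XO./.OX
[..X/XOX/.O.] O move#2: (0,0):-1/O.X/XOX/.O.*, (0,1):-1/.OX/XOX/.O., (2,0):-1/..X/XOX/OO., (2,2):-1/..X/XOX/.OO
[O.X/XOX/.O.] X move#3: (0,1):+1/OXX/XOX/.O.*, (2,0):+1/O.X/XOX/XO., (2,2):+1/O.X/XOX/.OX
[OXX/XOX/.O.] O move#4: (2,0):-1/OXX/XOX/OO.*, (2,2):-1/OXX/XOX/.OO
[OXX/XOX/OO.] X move#5: (2,2):+1/OXX/XOX/OOX*
[OXX/XOX/OOX] end (terminal -1, O#6); searched ..X/XO./.O. to 5

value(..X/XO./.O., X) = +1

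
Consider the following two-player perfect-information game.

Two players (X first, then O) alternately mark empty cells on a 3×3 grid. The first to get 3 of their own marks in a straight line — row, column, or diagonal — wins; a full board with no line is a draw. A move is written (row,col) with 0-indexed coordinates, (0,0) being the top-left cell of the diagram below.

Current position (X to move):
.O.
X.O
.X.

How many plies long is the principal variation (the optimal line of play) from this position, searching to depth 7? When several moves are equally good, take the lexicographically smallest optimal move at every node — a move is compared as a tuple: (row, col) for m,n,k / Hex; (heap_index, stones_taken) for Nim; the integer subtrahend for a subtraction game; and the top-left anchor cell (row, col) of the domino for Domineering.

PV length from [.O./X.O/.X.]: 5 plies

ply 1, X at .O./X.O/.X. | (0,0)=+0→XO./X.O/.X.; (0,2)=+0→.OX/X.O/.X.; (1,1)=-1→.O./XXO/.X.; (2,0)=+1→.O./X.O/XX.*; (2,2)=+0→.O./X.O/.XX
ply 2, O at .O./X.O/XX. | (0,0)=-1→OO./X.O/XX.*; (0,2)=-1→.OO/X.O/XX.; (1,1)=-1→.O./XOO/XX.; (2,2)=-1→.O./X.O/XXO
ply 3, X at OO./X.O/XX. | (0,2)=+1→OOX/X.O/XX.*; (1,1)=-1→OO./XXO/XX.; (2,2)=+1→OO./X.O/XXX
ply 4, O at OOX/X.O/XX. | (1,1)=-1→OOX/XOO/XX.*; (2,2)=-1→OOX/X.O/XXO
ply 5, X at OOX/XOO/XX. | (2,2)=+1→OOX/XOO/XXX*
ply 6: OOX/XOO/XXX is terminal -1 (O); from .O./X.O/.X. depth 7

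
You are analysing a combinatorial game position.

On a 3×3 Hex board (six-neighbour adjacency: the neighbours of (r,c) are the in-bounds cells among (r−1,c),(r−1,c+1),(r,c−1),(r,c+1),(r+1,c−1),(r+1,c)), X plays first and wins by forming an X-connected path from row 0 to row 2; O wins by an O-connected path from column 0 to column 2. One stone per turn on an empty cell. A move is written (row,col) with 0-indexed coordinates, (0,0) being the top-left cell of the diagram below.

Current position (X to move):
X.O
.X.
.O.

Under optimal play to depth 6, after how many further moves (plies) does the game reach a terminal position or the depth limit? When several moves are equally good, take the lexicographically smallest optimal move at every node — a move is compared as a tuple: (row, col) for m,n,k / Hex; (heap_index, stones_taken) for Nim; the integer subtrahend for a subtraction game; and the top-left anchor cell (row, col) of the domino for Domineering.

ply 1, X at X.O/.X./.O. | (0,1)=-1→XXO/.X./.O.; (1,0)=-1→X.O/XX./.O.; (1,2)=+1→X.O/.XX/.O.*; (2,0)=+1→X.O/.X./XO.; (2,2)=+1→X.O/.X./.OX
ply 2, O at X.O/.XX/.O. | (0,1)=-1→XOO/.XX/.O.*; (1,0)=-1→X.O/OXX/.O.; (2,0)=-1→X.O/.XX/OO.; (2,2)=-1→X.O/.XX/.OO
ply 3, X at XOO/.XX/.O. | (1,0)=+1→XOO/XXX/.O.*; (2,0)=-1→XOO/.XX/XO.; (2,2)=-1→XOO/.XX/.OX
ply 4, O at XOO/XXX/.O. | (2,0)=-1→XOO/XXX/OO.*; (2,2)=-1→XOO/XXX/.OO
ply 5, X at XOO/XXX/OO. | (2,2)=+1→XOO/XXX/OOX*
ply 6: XOO/XXX/OOX is terminal -1 (O); from X.O/.X./.O. depth 6

PV length from [X.O/.X./.O.]: 5 plies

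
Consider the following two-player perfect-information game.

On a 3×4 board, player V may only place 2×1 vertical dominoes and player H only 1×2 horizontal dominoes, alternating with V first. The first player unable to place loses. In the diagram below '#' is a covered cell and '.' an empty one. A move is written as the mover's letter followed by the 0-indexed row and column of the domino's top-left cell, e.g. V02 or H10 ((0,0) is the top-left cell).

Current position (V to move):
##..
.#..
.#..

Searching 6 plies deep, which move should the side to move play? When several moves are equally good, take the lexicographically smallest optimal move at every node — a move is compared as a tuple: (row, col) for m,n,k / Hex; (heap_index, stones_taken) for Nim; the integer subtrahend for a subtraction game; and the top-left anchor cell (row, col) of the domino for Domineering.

V's best at [##../.#../.#..]: V02

ply 1, V at ##../.#../.#.. | V02=+1→###./.##./.#..*; V03=+1→##.#/.#.#/.#..; V10=-1→##../##../##..; V12=+1→##../.##./.##.; V13=+1→##../.#.#/.#.#
ply 2, H at ###./.##./.#.. | H22=-1→###./.##./.###*
ply 3, V at ###./.##./.### | V03=+1→####/.###/.###*; V10=+1→###./###./####
ply 4: ####/.###/.### is terminal -1 (H); from ##../.#../.#.. depth 6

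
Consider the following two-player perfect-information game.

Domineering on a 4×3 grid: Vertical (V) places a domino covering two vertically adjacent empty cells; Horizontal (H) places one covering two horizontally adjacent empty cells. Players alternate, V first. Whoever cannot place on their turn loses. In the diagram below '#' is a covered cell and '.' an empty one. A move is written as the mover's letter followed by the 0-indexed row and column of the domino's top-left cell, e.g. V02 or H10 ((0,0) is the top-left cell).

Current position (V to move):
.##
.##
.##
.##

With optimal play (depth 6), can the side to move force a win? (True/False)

V winning at [.##/.##/.##/.##]: True

ply 1, V at .##/.##/.##/.## | V00=+1→###/###/.##/.##*; V10=+1→.##/###/###/.##; V20=+1→.##/.##/###/###
ply 2: ###/###/.##/.## is terminal -1 (H); from .##/.##/.##/.## depth 6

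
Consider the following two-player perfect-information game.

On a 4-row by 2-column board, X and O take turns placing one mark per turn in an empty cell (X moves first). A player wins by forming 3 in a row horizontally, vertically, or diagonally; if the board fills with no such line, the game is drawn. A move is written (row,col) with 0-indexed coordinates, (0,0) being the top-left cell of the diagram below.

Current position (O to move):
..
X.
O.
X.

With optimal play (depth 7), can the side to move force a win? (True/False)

O winning at [../X./O./X.]: False

[../X./O./X.] O move#1: (0,0):+0/O./X./O./X.*, (0,1):+0/.O/X./O./X., (1,1):+0/../XO/O./X., (2,1):+0/../X./OO/X., (3,1):+0/../X./O./XO
[O./X./O./X.] X move#2: (0,1):+0/OX/X./O./X.*, (1,1):+0/O./XX/O./X., (2,1):+0/O./X./OX/X., (3,1):+0/O./X./O./XX
[OX/X./O./X.] O move#3: (1,1):+0/OX/XO/O./X.*, (2,1):+0/OX/X./OO/X., (3,1):+0/OX/X./O./XO
[OX/XO/O./X.] X move#4: (2,1):+0/OX/XO/OX/X.*, (3,1):+0/OX/XO/O./XX
[OX/XO/OX/X.] O move#5: (3,1):+0/OX/XO/OX/XO*
[OX/XO/OX/XO] end (terminal +0, X#6); searched ../X./O./X. to 7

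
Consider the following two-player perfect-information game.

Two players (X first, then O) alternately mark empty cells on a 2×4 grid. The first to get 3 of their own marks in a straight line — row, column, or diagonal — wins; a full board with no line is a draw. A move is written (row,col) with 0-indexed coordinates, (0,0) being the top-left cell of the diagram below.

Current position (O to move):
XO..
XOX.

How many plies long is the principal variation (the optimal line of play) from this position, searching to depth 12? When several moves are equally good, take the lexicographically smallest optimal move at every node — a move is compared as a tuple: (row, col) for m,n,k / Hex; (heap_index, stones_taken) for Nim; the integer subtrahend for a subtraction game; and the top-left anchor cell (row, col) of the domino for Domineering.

p1 O@[XO../XOX.]: (0,2)[XOO./XOX.]+0* (0,3)[XO.O/XOX.]+0 (1,3)[XO../XOXO]+0
p2 X@[XOO./XOX.]: (0,3)[XOOX/XOX.]+0* (1,3)[XOO./XOXX]-1
p3 O@[XOOX/XOX.]: (1,3)[XOOX/XOXO]+0*
p4 X@[XOOX/XOXO] terminal +0; root [XO../XOX.] d12

PV length from [XO../XOX.]: 3 plies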